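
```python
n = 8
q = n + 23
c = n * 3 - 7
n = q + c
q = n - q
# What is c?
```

Trace:
`n = 8` → n = 8
`q = n + 23` → q = 31
`c = n * 3 - 7` → c = 17
`n = q + c` → n = 48
`q = n - q` → q = 17
So c = 17

Answer: 17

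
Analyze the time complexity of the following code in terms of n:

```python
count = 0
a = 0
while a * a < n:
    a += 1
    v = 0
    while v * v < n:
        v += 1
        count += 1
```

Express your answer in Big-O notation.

Each loop level contributes: √n × √n. Multiplying the contributions gives O(n).

Answer: O(n)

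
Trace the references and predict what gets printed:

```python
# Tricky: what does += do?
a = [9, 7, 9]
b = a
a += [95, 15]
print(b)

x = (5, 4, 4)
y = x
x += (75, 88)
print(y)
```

Key concept: += behavior differs for mutable vs immutable.
Step by step:
`a = [9, 7, 9]` → a = [9, 7, 9]
`b = a` → b = [9, 7, 9] (same object as a)
`a += [95, 15]` → a = [9, 7, 9, 95, 15] (same object as b); b = [9, 7, 9, 95, 15] (same object as a)
`print(b)` → prints [9, 7, 9, 95, 15]
`x = (5, 4, 4)` → x = (5, 4, 4)
`y = x` → y = (5, 4, 4)
`x += (75, 88)` → x = (5, 4, 4, 75, 88)
`print(y)` → prints (5, 4, 4)

Answer:
[9, 7, 9, 95, 15]
(5, 4, 4)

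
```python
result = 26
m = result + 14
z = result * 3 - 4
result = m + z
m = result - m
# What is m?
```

Trace:
`result = 26` → result = 26
`m = result + 14` → m = 40
`z = result * 3 - 4` → z = 74
`result = m + z` → result = 114
`m = result - m` → m = 74
So m = 74

Answer: 74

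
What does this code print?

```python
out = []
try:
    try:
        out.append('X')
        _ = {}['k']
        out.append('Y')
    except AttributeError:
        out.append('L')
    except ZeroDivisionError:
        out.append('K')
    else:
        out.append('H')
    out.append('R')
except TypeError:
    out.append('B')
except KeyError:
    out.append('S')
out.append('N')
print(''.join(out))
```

Execution trace: 'X' (inner try body) → 'S' (except KeyError) → 'N' (after the try/except). Output: XSN

Answer: XSN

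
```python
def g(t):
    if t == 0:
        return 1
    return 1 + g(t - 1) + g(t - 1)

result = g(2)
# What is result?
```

g(t) = 1 + 2·g(t-1), g(0)=1. Closed form: (1+1)·2^2 - 1 = 7.

Answer: 7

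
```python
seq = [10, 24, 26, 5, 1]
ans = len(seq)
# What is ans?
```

Trace:
`seq = [10, 24, 26, 5, 1]` → seq = [10, 24, 26, 5, 1]
`ans = len(seq)` → ans = 5
So ans = 5

Answer: 5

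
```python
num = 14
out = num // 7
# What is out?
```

Trace:
`num = 14` → num = 14
`out = num // 7` → out = 2
So out = 2

Answer: 2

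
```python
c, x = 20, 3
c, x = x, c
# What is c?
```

Trace:
`c, x = 20, 3` → c = 20; x = 3
`c, x = x, c` → c = 3; x = 20
So c = 3

Answer: 3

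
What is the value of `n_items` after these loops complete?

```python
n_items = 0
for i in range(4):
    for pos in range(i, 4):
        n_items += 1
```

Upper triangle: 4 + 3 + ... + 1
`n_items` takes the values: 0 → 1 → 2 → 3 → 4 → 5 → 6 → 7 → 8 → 9 → 10

Answer: 10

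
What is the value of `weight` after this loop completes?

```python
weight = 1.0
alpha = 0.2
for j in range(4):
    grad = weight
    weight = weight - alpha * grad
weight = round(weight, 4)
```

Gradient descent: w = 1.0 * (1 - 0.2)^4
`weight` takes the values: 1.0 → 0.8 → 0.64 → 0.512 → 0.4096

Answer: 0.4096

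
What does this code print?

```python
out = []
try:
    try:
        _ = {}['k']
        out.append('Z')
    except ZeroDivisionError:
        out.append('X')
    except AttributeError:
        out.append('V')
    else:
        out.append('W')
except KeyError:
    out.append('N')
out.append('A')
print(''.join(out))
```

Execution trace: 'N' (outer except KeyError) → 'A' (after the try/except). Output: NA

Answer: NA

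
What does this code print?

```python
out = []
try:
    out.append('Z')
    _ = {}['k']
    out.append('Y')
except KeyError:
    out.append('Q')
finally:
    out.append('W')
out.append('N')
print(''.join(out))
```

Execution trace: 'Z' (try body) → 'Q' (except KeyError) → 'W' (finally) → 'N' (after the try/except). Output: ZQWN

Answer: ZQWN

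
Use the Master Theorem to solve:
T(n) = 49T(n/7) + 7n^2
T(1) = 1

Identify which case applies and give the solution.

a=49, b=7, f(n)=7n^2. log_7(49) = 2. Since c=2 = 2, Case 2 applies: T(n) = Θ(n^log_b(a) · log n) = O(n^2 log n).

Answer: O(n^2 log n) - Case 2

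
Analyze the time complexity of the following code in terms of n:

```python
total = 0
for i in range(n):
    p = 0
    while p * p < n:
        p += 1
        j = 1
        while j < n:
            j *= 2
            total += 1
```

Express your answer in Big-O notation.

Each loop level contributes: n × √n × log n. Multiplying the contributions gives O(n√n log n).

Answer: O(n√n log n)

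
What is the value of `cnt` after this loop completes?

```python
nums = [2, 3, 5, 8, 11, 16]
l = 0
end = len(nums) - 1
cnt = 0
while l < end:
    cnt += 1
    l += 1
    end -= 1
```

Iterations until pointers meet (list length 6)
`cnt` takes the values: 0 → 1 → 2 → 3

Answer: 3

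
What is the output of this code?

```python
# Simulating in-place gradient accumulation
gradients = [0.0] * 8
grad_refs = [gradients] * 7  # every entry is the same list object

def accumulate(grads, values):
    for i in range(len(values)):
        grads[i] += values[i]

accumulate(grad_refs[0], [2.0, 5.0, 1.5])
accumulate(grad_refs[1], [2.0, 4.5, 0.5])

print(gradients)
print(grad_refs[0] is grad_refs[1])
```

Key concept: gradient accumulation aliasing.
Step by step:
`gradients = [0.0] * 8` → gradients = [0.0, 0.0, 0.0, 0.0, 0.0, 0.0, 0.0, 0.0]
`grad_refs = [gradients] * 7` → grad_refs = [[0.0, 0.0, 0.0, 0.0, 0.0, 0.0, 0.0, 0.0], [0.0, 0.0, 0.0, 0.0, 0.0, 0.0, 0.0, 0.0], [0.0, 0.0, 0.0, 0.0, 0.0, 0.0, 0.0, 0.0], [0.0, 0.0, 0.0, 0.0, 0.0, 0.0, 0.0, 0.0], [0.0, 0.0, 0.0, 0.0, 0.0, 0.0, 0.0, 0.0], [0.0, 0.0, 0.0, 0.0, 0.0, 0.0, 0.0, 0.0], [0.0, 0.0, 0.0, 0.0, 0.0, 0.0, 0.0, 0.0]]
`accumulate(grad_refs[0], [2.0, 5.0, 1.5])` → gradients = [2.0, 5.0, 1.5, 0.0, 0.0, 0.0, 0.0, 0.0]; grad_refs = [[2.0, 5.0, 1.5, 0.0, 0.0, 0.0, 0.0, 0.0], [2.0, 5.0, 1.5, 0.0, 0.0, 0.0, 0.0, 0.0], [2.0, 5.0, 1.5, 0.0, 0.0, 0.0, 0.0, 0.0], [2.0, 5.0, 1.5, 0.0, 0.0, 0.0, 0.0, 0.0], [2.0, 5.0, 1.5, 0.0, 0.0, 0.0, 0.0, 0.0], [2.0, 5.0, 1.5, 0.0, 0.0, 0.0, 0.0, 0.0], [2.0, 5.0, 1.5, 0.0, 0.0, 0.0, 0.0, 0.0]]
`accumulate(grad_refs[1], [2.0, 4.5, 0.5])` → gradients = [4.0, 9.5, 2.0, 0.0, 0.0, 0.0, 0.0, 0.0]; grad_refs = [[4.0, 9.5, 2.0, 0.0, 0.0, 0.0, 0.0, 0.0], [4.0, 9.5, 2.0, 0.0, 0.0, 0.0, 0.0, 0.0], [4.0, 9.5, 2.0, 0.0, 0.0, 0.0, 0.0, 0.0], [4.0, 9.5, 2.0, 0.0, 0.0, 0.0, 0.0, 0.0], [4.0, 9.5, 2.0, 0.0, 0.0, 0.0, 0.0, 0.0], [4.0, 9.5, 2.0, 0.0, 0.0, 0.0, 0.0, 0.0], [4.0, 9.5, 2.0, 0.0, 0.0, 0.0, 0.0, 0.0]]
`print(gradients)` → prints [4.0, 9.5, 2.0, 0.0, 0.0, 0.0, 0.0, 0.0]
`print(grad_refs[0] is grad_refs[1])` → prints True

Answer:
[4.0, 9.5, 2.0, 0.0, 0.0, 0.0, 0.0, 0.0]
True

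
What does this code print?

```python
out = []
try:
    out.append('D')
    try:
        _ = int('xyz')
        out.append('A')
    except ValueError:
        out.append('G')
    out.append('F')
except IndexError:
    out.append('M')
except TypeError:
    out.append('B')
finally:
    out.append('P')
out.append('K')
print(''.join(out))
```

Execution trace: 'D' (try body) → 'G' (inner except ValueError) → 'F' (try body, no exception) → 'P' (finally) → 'K' (after the try/except). Output: DGFPK

Answer: DGFPK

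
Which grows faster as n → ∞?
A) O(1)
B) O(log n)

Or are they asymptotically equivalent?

O(1) vs O(log n): Higher order terms dominate.

Answer: B) O(log n) grows faster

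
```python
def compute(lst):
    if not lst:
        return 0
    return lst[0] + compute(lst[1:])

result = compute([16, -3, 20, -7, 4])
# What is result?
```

16 + (-3) + 20 + (-7) + 4 + 0 = 30

Answer: 30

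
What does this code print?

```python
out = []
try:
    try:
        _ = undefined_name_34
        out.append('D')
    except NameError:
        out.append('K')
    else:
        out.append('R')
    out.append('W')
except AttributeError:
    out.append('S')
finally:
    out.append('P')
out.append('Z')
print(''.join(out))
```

Execution trace: 'K' (inner except NameError) → 'W' (try body, no exception) → 'P' (finally) → 'Z' (after the try/except). Output: KWPZ

Answer: KWPZ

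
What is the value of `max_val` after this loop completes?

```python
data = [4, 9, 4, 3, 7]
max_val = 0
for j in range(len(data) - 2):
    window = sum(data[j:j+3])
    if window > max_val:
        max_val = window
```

Max sum of 3-element window in [4, 9, 4, 3, 7]
`max_val` takes the values: 0 → 17

Answer: 17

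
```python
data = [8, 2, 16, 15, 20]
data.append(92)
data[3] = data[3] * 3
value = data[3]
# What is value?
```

Trace:
`data = [8, 2, 16, 15, 20]` → data = [8, 2, 16, 15, 20]
`data.append(92)` → data = [8, 2, 16, 15, 20, 92]
`data[3] = data[3] * 3` → data = [8, 2, 16, 45, 20, 92]
`value = data[3]` → value = 45
So value = 45

Answer: 45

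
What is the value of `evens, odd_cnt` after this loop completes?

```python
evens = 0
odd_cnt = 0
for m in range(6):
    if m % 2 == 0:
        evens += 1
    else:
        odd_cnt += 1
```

Count evens and odds in range(6)
`evens, odd_cnt` takes the values: (0, 0) → (1, 0) → (1, 1) → (2, 1) → (2, 2) → (3, 2) → (3, 3)

Answer: 3, 3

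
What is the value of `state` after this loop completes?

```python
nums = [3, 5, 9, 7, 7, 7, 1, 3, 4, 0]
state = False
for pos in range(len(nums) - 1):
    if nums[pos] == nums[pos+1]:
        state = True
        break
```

Check consecutive duplicates in [3, 5, 9, 7, 7, 7, 1, 3, 4, 0]
`state` takes the values: False → True

Answer: True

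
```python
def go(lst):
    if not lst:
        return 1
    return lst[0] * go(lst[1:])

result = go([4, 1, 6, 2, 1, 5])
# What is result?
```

Product over [4, 1, 6, 2, 1, 5] = 4 * 1 * 6 * 2 * 1 * 5 = 240

Answer: 240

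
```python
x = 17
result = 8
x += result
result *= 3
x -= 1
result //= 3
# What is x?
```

Trace:
`x = 17` → x = 17
`result = 8` → result = 8
`x += result` → x = 25
`result *= 3` → result = 24
`x -= 1` → x = 24
`result //= 3` → result = 8
So x = 24

Answer: 24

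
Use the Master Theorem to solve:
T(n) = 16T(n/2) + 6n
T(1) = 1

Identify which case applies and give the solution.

a=16, b=2, f(n)=6n. log_2(16) = 4. Since c=1 < 4, Case 1 applies: T(n) = Θ(n^log_b(a)) = O(n^4).

Answer: O(n^4) - Case 1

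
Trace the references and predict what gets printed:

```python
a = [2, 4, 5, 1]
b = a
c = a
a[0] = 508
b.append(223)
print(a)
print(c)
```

Key concept: multiple aliases.
Step by step:
`a = [2, 4, 5, 1]` → a = [2, 4, 5, 1]
`b = a` → b = [2, 4, 5, 1] (same object as a)
`c = a` → c = [2, 4, 5, 1] (same object as a, b)
`a[0] = 508` → a = [508, 4, 5, 1] (same object as b, c); b = [508, 4, 5, 1] (same object as a, c); c = [508, 4, 5, 1] (same object as a, b)
`b.append(223)` → a = [508, 4, 5, 1, 223] (same object as b, c); b = [508, 4, 5, 1, 223] (same object as a, c); c = [508, 4, 5, 1, 223] (same object as a, b)
`print(a)` → prints [508, 4, 5, 1, 223]
`print(c)` → prints [508, 4, 5, 1, 223]

Answer:
[508, 4, 5, 1, 223]
[508, 4, 5, 1, 223]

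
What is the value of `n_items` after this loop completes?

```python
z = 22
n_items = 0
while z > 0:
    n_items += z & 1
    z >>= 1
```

Count set bits in 22 (binary: 0b10110)
`n_items` takes the values: 0 → 1 → 2 → 3

Answer: 3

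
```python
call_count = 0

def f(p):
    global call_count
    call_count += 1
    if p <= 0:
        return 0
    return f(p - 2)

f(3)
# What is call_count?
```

Linear recursion stepping by 2: 3 calls from p=3 down to ≤0.

Answer: 3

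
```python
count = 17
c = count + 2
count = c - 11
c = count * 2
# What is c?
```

Trace:
`count = 17` → count = 17
`c = count + 2` → c = 19
`count = c - 11` → count = 8
`c = count * 2` → c = 16
So c = 16

Answer: 16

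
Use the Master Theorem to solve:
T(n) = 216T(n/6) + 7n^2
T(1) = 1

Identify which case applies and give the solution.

a=216, b=6, f(n)=7n^2. log_6(216) = 3. Since c=2 < 3, Case 1 applies: T(n) = Θ(n^log_b(a)) = O(n^3).

Answer: O(n^3) - Case 1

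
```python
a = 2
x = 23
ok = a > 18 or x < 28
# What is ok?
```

Trace:
`a = 2` → a = 2
`x = 23` → x = 23
`ok = a > 18 or x < 28` → ok = True
So ok = True

Answer: True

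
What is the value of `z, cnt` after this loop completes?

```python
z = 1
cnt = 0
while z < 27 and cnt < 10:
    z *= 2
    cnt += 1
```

Double until >= 27 or 10 iterations
`z, cnt` takes the values: (1, 0) → (2, 0) → (2, 1) → (4, 1) → (4, 2) → (8, 2) → (8, 3) → (16, 3) → (16, 4) → (32, 4) → (32, 5)

Answer: 32, 5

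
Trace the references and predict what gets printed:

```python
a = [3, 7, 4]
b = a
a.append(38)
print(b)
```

Key concept: basic list aliasing.
Step by step:
`a = [3, 7, 4]` → a = [3, 7, 4]
`b = a` → b = [3, 7, 4] (same object as a)
`a.append(38)` → a = [3, 7, 4, 38] (same object as b); b = [3, 7, 4, 38] (same object as a)
`print(b)` → prints [3, 7, 4, 38]

Answer: [3, 7, 4, 38]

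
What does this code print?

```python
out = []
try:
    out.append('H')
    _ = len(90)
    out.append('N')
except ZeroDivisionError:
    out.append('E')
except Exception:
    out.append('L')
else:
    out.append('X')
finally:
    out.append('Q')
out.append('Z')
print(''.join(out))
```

Execution trace: 'H' (try body) → 'L' (except Exception) → 'Q' (finally) → 'Z' (after the try/except). Output: HLQZ

Answer: HLQZ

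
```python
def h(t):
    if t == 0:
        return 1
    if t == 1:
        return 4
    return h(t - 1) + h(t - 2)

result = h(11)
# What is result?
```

Build up from base cases: h(0)=1, h(1)=4, h(2)=5, h(3)=9, h(4)=14, h(5)=23, h(6)=37, ..., h(11)=411

Answer: 411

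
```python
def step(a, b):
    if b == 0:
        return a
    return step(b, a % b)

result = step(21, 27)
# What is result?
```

step(21, 27) -> step(27, 21) -> step(21, 6) -> step(6, 3) -> step(3, 0) -> 3

Answer: 3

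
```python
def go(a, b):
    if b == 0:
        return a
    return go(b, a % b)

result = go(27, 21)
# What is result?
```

go(27, 21) -> go(21, 6) -> go(6, 3) -> go(3, 0) -> 3

Answer: 3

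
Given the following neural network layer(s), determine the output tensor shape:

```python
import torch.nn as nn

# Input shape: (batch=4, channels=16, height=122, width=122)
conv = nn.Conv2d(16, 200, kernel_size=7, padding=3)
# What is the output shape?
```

Input: (4, 16, 122, 122) -> Output: (4, 200, 122, 122)

Answer: (4, 200, 122, 122)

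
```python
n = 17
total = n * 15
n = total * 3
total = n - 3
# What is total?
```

Trace:
`n = 17` → n = 17
`total = n * 15` → total = 255
`n = total * 3` → n = 765
`total = n - 3` → total = 762
So total = 762

Answer: 762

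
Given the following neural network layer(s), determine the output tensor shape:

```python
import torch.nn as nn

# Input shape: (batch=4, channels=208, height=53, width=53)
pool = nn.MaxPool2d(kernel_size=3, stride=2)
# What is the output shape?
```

Input: (4, 208, 53, 53) -> Output: (4, 208, 26, 26)

Answer: (4, 208, 26, 26)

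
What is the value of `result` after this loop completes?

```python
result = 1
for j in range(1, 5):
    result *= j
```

4! = 24
`result` takes the values: 1 → 2 → 6 → 24

Answer: 24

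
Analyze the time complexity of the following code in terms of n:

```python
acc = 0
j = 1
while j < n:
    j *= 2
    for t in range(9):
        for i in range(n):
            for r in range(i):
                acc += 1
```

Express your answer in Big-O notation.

Each loop level contributes: log n × 1 × n × n. Multiplying the contributions gives O(n^2 log n).

Answer: O(n^2 log n)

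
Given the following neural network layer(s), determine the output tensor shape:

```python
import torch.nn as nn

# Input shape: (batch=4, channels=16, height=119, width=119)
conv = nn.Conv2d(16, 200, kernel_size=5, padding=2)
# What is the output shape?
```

Input: (4, 16, 119, 119) -> Output: (4, 200, 119, 119)

Answer: (4, 200, 119, 119)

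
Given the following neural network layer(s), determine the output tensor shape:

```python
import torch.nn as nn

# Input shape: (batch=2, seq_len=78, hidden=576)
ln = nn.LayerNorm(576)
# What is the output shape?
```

Input: (2, 78, 576) -> Output: (2, 78, 576)

Answer: (2, 78, 576)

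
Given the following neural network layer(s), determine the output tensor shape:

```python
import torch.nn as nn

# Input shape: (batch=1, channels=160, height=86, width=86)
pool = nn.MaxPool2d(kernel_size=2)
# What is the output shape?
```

Input: (1, 160, 86, 86) -> Output: (1, 160, 43, 43)

Answer: (1, 160, 43, 43)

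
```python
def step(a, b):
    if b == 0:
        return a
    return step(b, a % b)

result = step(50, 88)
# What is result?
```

step(50, 88) -> step(88, 50) -> step(50, 38) -> step(38, 12) -> step(12, 2) -> step(2, 0) -> 2

Answer: 2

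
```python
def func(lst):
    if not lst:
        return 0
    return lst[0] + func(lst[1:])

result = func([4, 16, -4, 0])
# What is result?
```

4 + 16 + (-4) + 0 + 0 = 16

Answer: 16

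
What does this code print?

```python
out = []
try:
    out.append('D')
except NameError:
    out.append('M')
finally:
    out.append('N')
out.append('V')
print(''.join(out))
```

Execution trace: 'D' (try body, no exception) → 'N' (finally) → 'V' (after the try/except). Output: DNV

Answer: DNV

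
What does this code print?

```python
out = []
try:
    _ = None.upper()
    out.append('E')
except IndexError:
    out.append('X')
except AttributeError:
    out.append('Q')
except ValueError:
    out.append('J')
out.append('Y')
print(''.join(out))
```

Execution trace: 'Q' (except AttributeError) → 'Y' (after the try/except). Output: QY

Answer: QY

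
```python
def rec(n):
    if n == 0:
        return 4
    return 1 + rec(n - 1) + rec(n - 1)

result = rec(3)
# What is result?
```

rec(n) = 1 + 2·rec(n-1), rec(0)=4. Closed form: (4+1)·2^3 - 1 = 39.

Answer: 39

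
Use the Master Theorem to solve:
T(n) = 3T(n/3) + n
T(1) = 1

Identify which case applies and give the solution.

a=3, b=3, f(n)=n. log_3(3) = 1. Since c=1 = 1, Case 2 applies: T(n) = Θ(n^log_b(a) · log n) = O(n log n).

Answer: O(n log n) - Case 2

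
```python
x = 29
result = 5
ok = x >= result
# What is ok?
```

Trace:
`x = 29` → x = 29
`result = 5` → result = 5
`ok = x >= result` → ok = True
So ok = True

Answer: True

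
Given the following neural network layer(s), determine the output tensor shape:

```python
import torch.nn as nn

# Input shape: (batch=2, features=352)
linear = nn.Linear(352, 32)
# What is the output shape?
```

Input: (2, 352) -> Output: (2, 32)

Answer: (2, 32)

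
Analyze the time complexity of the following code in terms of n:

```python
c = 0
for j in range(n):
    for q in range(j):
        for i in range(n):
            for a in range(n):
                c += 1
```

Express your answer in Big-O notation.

Each loop level contributes: n × n × n × n. Multiplying the contributions gives O(n^4).

Answer: O(n^4)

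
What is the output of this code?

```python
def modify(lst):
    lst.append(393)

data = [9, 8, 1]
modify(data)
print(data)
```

Key concept: function modifies passed list.
Step by step:
`data = [9, 8, 1]` → data = [9, 8, 1]
`modify(data)` → data = [9, 8, 1, 393]
`print(data)` → prints [9, 8, 1, 393]

Answer: [9, 8, 1, 393]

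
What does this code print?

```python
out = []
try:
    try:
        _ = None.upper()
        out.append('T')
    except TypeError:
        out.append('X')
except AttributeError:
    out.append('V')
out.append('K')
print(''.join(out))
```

Execution trace: 'V' (outer except AttributeError) → 'K' (after the try/except). Output: VK

Answer: VK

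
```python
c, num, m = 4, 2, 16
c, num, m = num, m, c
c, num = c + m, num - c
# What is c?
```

Trace:
`c, num, m = 4, 2, 16` → c = 4; num = 2; m = 16
`c, num, m = num, m, c` → c = 2; num = 16; m = 4
`c, num = c + m, num - c` → c = 6; num = 14
So c = 6

Answer: 6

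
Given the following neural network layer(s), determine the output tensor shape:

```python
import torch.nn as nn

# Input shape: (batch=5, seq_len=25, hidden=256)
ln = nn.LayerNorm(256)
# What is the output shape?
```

Input: (5, 25, 256) -> Output: (5, 25, 256)

Answer: (5, 25, 256)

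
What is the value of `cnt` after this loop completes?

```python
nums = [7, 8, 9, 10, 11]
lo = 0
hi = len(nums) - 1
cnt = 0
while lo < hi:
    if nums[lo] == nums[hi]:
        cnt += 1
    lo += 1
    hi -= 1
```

Count matching pairs from ends
`cnt` takes the values: 0

Answer: 0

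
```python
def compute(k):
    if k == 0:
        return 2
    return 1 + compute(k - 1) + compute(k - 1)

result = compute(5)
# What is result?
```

compute(k) = 1 + 2·compute(k-1), compute(0)=2. Closed form: (2+1)·2^5 - 1 = 95.

Answer: 95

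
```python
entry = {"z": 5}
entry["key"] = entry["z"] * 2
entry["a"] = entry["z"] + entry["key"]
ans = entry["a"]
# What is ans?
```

Trace:
`entry = {"z": 5}` → entry = {'z': 5}
`entry["key"] = entry["z"] * 2` → entry = {'z': 5, 'key': 10}
`entry["a"] = entry["z"] + entry["key"]` → entry = {'z': 5, 'key': 10, 'a': 15}
`ans = entry["a"]` → ans = 15
So ans = 15

Answer: 15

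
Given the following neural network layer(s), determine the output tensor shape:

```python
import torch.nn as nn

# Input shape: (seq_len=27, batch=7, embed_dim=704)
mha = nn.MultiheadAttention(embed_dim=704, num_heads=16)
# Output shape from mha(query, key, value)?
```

Input: (27, 7, 704) -> Output: (27, 7, 704)

Answer: (27, 7, 704)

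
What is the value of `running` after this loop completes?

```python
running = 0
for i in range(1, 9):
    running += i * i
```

Sum of squares 1² to 8² = 204
`running` takes the values: 0 → 1 → 5 → 14 → 30 → 55 → 91 → 140 → 204

Answer: 204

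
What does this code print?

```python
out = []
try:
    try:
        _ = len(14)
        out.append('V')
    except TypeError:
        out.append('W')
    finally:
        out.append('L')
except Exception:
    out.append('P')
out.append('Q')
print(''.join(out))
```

Execution trace: 'W' (inner except TypeError) → 'L' (inner finally) → 'Q' (after the try/except). Output: WLQ

Answer: WLQ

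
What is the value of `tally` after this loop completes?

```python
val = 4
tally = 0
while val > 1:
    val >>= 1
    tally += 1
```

Count right shifts until 1
`tally` takes the values: 0 → 1 → 2

Answer: 2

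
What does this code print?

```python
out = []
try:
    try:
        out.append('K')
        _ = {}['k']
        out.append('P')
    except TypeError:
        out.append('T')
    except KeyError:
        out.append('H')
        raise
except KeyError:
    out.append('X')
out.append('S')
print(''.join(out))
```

Execution trace: 'K' (inner try body) → 'H' (inner except KeyError) → 'X' (outer except KeyError) → 'S' (after the try/except). Output: KHXS

Answer: KHXS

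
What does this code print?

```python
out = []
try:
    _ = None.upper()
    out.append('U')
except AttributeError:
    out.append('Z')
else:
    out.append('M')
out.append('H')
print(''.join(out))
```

Execution trace: 'Z' (except AttributeError) → 'H' (after the try/except). Output: ZH

Answer: ZH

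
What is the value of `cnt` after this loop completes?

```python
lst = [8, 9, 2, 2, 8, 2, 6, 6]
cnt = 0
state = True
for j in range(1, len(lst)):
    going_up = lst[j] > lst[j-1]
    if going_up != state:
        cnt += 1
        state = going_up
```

Count direction changes in [8, 9, 2, 2, 8, 2, 6, 6]
`cnt` takes the values: 0 → 1 → 2 → 3 → 4 → 5

Answer: 5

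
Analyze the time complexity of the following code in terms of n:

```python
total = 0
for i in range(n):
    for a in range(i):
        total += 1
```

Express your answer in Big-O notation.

Each loop level contributes: n × n. Multiplying the contributions gives O(n^2).

Answer: O(n^2)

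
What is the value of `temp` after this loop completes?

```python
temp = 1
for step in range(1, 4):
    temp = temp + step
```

Start at 1, add 1 through 3
`temp` takes the values: 1 → 2 → 4 → 7

Answer: 7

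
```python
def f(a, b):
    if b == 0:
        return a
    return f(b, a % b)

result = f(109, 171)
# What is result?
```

f(109, 171) -> f(171, 109) -> f(109, 62) -> f(62, 47) -> f(47, 15) -> f(15, 2) -> f(2, 1) -> f(1, 0) -> 1

Answer: 1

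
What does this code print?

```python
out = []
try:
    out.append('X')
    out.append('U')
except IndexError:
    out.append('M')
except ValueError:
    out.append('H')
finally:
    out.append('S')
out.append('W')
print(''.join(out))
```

Execution trace: 'X' (try body) → 'U' (try body, no exception) → 'S' (finally) → 'W' (after the try/except). Output: XUSW

Answer: XUSW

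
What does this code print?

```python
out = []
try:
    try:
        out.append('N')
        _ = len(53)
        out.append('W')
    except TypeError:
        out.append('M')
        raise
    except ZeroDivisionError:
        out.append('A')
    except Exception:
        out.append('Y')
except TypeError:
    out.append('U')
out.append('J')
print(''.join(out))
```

Execution trace: 'N' (inner try body) → 'M' (inner except TypeError) → 'U' (outer except TypeError) → 'J' (after the try/except). Output: NMUJ

Answer: NMUJ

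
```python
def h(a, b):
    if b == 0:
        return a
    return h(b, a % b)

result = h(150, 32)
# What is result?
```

h(150, 32) -> h(32, 22) -> h(22, 10) -> h(10, 2) -> h(2, 0) -> 2

Answer: 2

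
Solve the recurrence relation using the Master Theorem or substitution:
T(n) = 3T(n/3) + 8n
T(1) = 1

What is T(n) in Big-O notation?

By Master Theorem: a=3, b=3, f(n)=8n. Since log_3(3) = 1 and f(n) = Θ(n^1), Case 2 applies. T(n) = O(n log n).

Answer: O(n log n)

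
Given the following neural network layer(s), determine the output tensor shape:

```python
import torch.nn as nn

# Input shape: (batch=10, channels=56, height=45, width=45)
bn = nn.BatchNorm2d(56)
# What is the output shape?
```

Input: (10, 56, 45, 45) -> Output: (10, 56, 45, 45)

Answer: (10, 56, 45, 45)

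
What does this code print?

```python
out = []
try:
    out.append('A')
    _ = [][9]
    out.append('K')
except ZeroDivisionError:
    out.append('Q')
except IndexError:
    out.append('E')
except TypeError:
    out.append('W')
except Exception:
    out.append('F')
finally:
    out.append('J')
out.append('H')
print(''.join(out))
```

Execution trace: 'A' (try body) → 'E' (except IndexError) → 'J' (finally) → 'H' (after the try/except). Output: AEJH

Answer: AEJH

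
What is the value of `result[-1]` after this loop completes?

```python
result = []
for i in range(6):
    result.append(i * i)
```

Last element of squares 0 to 5
`result` takes the values: [] → [0] → [0, 1] → [0, 1, 4] → [0, 1, 4, 9] → [0, 1, 4, 9, 16] → [0, 1, 4, 9, 16, 25]
So `result[-1]` = 25

Answer: 25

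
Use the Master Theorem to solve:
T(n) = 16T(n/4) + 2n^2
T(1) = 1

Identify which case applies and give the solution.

a=16, b=4, f(n)=2n^2. log_4(16) = 2. Since c=2 = 2, Case 2 applies: T(n) = Θ(n^log_b(a) · log n) = O(n^2 log n).

Answer: O(n^2 log n) - Case 2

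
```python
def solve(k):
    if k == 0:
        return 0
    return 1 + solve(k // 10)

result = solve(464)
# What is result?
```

Count of digits of 464: 3

Answer: 3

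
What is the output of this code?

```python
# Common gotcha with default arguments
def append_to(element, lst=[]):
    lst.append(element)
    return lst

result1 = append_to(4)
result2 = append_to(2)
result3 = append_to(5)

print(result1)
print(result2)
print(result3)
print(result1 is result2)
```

Key concept: mutable default argument gotcha.
Step by step:
`result1 = append_to(4)` → result1 = [4]
`result2 = append_to(2)` → result1 = [4, 2] (same object as result2); result2 = [4, 2] (same object as result1)
`result3 = append_to(5)` → result1 = [4, 2, 5] (same object as result2, result3); result2 = [4, 2, 5] (same object as result1, result3); result3 = [4, 2, 5] (same object as result1, result2)
`print(result1)` → prints [4, 2, 5]
`print(result2)` → prints [4, 2, 5]
`print(result3)` → prints [4, 2, 5]
`print(result1 is result2)` → prints True

Answer:
[4, 2, 5]
[4, 2, 5]
[4, 2, 5]
True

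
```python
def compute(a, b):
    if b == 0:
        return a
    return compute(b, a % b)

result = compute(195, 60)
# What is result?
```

compute(195, 60) -> compute(60, 15) -> compute(15, 0) -> 15

Answer: 15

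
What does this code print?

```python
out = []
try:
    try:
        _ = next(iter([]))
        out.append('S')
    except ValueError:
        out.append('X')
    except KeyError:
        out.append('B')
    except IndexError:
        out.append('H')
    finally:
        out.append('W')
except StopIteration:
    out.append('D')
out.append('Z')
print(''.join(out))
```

Execution trace: 'W' (inner finally) → 'D' (outer except StopIteration) → 'Z' (after the try/except). Output: WDZ

Answer: WDZ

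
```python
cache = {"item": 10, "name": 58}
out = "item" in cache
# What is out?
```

Trace:
`cache = {"item": 10, "name": 58}` → cache = {'item': 10, 'name': 58}
`out = "item" in cache` → out = True
So out = True

Answer: True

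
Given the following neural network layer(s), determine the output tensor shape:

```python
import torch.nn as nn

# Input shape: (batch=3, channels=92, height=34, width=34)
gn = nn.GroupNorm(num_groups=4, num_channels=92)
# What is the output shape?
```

Input: (3, 92, 34, 34) -> Output: (3, 92, 34, 34)

Answer: (3, 92, 34, 34)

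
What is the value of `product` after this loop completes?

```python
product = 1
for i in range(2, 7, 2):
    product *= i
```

Product of even numbers 2 to 6
`product` takes the values: 1 → 2 → 8 → 48

Answer: 48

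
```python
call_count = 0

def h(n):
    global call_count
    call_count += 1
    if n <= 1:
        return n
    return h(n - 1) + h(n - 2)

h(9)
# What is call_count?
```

Calls(n) = 1 + Calls(n-1) + Calls(n-2); Calls(0)=Calls(1)=1. For n=9 this gives 109.

Answer: 109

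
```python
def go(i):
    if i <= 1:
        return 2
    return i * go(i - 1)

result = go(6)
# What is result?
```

go(6) = 6 * 5 * 4 * 3 * 2 * 2 = 1440

Answer: 1440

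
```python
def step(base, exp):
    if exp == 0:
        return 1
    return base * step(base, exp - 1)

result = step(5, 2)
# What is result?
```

step(5, 2) = 5 * 5 = 25

Answer: 25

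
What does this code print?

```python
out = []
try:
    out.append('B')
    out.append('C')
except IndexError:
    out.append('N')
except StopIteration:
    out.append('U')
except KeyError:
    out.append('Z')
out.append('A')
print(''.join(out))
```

Execution trace: 'B' (try body) → 'C' (try body, no exception) → 'A' (after the try/except). Output: BCA

Answer: BCA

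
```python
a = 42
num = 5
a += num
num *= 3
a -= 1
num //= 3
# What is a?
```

Trace:
`a = 42` → a = 42
`num = 5` → num = 5
`a += num` → a = 47
`num *= 3` → num = 15
`a -= 1` → a = 46
`num //= 3` → num = 5
So a = 46

Answer: 46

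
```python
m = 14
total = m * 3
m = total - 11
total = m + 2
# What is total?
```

Trace:
`m = 14` → m = 14
`total = m * 3` → total = 42
`m = total - 11` → m = 31
`total = m + 2` → total = 33
So total = 33

Answer: 33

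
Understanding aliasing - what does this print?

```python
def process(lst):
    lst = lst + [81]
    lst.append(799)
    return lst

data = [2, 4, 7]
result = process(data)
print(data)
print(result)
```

Key concept: rebinding parameter vs mutation.
Step by step:
`data = [2, 4, 7]` → data = [2, 4, 7]
`result = process(data)` → result = [2, 4, 7, 81, 799]
`print(data)` → prints [2, 4, 7]
`print(result)` → prints [2, 4, 7, 81, 799]

Answer:
[2, 4, 7]
[2, 4, 7, 81, 799]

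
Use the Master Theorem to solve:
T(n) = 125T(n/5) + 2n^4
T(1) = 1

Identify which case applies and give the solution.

a=125, b=5, f(n)=2n^4. log_5(125) = 3. Since c=4 > 3 and the regularity condition holds (125(n/5)^4 = (125/5^4)n^4 with 125/5^4 < 1), Case 3 applies: T(n) = Θ(f(n)) = O(n^4).

Answer: O(n^4) - Case 3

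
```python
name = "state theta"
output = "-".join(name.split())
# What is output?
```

Trace:
`name = "state theta"` → name = 'state theta'
`output = "-".join(name.split())` → output = 'state-theta'
So output = 'state-theta'

Answer: 'state-theta'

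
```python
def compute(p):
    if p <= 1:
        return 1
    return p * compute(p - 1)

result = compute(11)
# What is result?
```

compute(11) = 11 * 10 * 9 * 8 * 7 * 6 * 5 * 4 * 3 * 2 * 1 = 39916800

Answer: 39916800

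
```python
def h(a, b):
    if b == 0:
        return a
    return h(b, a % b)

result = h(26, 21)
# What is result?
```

h(26, 21) -> h(21, 5) -> h(5, 1) -> h(1, 0) -> 1

Answer: 1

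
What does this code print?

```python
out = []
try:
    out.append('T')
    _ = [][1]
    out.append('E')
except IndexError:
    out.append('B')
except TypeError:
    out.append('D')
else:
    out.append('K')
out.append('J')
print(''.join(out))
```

Execution trace: 'T' (try body) → 'B' (except IndexError) → 'J' (after the try/except). Output: TBJ

Answer: TBJ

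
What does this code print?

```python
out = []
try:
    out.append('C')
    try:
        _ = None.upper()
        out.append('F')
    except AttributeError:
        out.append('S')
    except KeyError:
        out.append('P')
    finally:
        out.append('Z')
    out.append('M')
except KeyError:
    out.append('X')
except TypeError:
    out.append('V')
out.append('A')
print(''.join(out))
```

Execution trace: 'C' (try body) → 'S' (inner except AttributeError) → 'Z' (inner finally) → 'M' (try body, no exception) → 'A' (after the try/except). Output: CSZMA

Answer: CSZMA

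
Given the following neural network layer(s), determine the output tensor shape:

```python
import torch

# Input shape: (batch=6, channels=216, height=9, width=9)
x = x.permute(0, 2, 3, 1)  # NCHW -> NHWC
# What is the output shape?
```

Input: (6, 216, 9, 9) -> Output: (6, 9, 9, 216)

Answer: (6, 9, 9, 216)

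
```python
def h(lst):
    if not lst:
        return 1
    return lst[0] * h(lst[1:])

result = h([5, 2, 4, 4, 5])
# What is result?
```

Product over [5, 2, 4, 4, 5] = 5 * 2 * 4 * 4 * 5 = 800

Answer: 800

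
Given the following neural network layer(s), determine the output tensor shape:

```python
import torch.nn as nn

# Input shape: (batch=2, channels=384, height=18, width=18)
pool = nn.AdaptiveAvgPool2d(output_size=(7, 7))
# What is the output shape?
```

Input: (2, 384, 18, 18) -> Output: (2, 384, 7, 7)

Answer: (2, 384, 7, 7)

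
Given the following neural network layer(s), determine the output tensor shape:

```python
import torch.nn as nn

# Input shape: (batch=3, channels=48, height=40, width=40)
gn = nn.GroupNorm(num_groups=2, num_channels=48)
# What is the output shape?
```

Input: (3, 48, 40, 40) -> Output: (3, 48, 40, 40)

Answer: (3, 48, 40, 40)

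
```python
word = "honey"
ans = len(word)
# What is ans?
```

Trace:
`word = "honey"` → word = 'honey'
`ans = len(word)` → ans = 5
So ans = 5

Answer: 5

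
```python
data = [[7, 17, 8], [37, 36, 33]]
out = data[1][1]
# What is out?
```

Trace:
`data = [[7, 17, 8], [37, 36, 33]]` → data = [[7, 17, 8], [37, 36, 33]]
`out = data[1][1]` → out = 36
So out = 36

Answer: 36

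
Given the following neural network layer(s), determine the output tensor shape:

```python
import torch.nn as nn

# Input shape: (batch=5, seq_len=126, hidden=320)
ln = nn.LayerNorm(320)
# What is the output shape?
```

Input: (5, 126, 320) -> Output: (5, 126, 320)

Answer: (5, 126, 320)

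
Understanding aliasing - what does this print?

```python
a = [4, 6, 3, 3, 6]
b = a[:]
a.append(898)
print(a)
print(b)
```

Key concept: slice [:] creates copy.
Step by step:
`a = [4, 6, 3, 3, 6]` → a = [4, 6, 3, 3, 6]
`b = a[:]` → b = [4, 6, 3, 3, 6]
`a.append(898)` → a = [4, 6, 3, 3, 6, 898]
`print(a)` → prints [4, 6, 3, 3, 6, 898]
`print(b)` → prints [4, 6, 3, 3, 6]

Answer:
[4, 6, 3, 3, 6, 898]
[4, 6, 3, 3, 6]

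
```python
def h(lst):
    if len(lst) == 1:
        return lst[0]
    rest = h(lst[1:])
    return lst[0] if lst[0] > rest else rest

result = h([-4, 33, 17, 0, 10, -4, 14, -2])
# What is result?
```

Recursive max over [-4, 33, 17, 0, 10, -4, 14, -2] = 33

Answer: 33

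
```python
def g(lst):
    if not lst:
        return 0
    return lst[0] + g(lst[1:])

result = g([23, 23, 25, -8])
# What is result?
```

23 + 23 + 25 + (-8) + 0 = 63

Answer: 63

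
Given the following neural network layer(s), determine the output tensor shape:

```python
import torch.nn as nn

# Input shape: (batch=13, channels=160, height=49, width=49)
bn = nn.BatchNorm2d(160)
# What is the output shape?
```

Input: (13, 160, 49, 49) -> Output: (13, 160, 49, 49)

Answer: (13, 160, 49, 49)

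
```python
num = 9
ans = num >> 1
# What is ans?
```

Trace:
`num = 9` → num = 9
`ans = num >> 1` → ans = 4
So ans = 4

Answer: 4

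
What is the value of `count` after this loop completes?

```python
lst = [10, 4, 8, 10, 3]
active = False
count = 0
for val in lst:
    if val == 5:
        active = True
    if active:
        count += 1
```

Count elements after first 5 in [10, 4, 8, 10, 3]
`count` takes the values: 0

Answer: 0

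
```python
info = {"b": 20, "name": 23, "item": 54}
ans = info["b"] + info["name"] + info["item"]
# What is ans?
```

Trace:
`info = {"b": 20, "name": 23, "item": 54}` → info = {'b': 20, 'name': 23, 'item': 54}
`ans = info["b"] + info["name"] + info["item"]` → ans = 97
So ans = 97

Answer: 97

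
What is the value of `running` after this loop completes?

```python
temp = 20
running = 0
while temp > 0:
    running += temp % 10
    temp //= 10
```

Sum digits of 20
`running` takes the values: 0 → 2

Answer: 2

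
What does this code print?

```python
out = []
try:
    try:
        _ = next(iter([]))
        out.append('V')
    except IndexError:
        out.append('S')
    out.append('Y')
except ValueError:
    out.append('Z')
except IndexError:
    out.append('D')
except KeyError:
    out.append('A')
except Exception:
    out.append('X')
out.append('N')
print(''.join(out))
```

Execution trace: 'X' (except Exception) → 'N' (after the try/except). Output: XN

Answer: XN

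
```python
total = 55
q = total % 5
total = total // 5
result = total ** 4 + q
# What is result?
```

Trace:
`total = 55` → total = 55
`q = total % 5` → q = 0
`total = total // 5` → total = 11
`result = total ** 4 + q` → result = 14641
So result = 14641

Answer: 14641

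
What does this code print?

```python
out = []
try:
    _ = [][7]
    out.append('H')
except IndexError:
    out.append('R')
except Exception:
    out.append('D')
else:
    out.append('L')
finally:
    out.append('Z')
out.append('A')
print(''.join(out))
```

Execution trace: 'R' (except IndexError) → 'Z' (finally) → 'A' (after the try/except). Output: RZA

Answer: RZA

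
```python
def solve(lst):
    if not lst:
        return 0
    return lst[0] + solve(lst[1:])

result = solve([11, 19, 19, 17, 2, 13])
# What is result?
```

11 + 19 + 19 + 17 + 2 + 13 + 0 = 81

Answer: 81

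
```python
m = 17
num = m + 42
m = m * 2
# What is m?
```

Trace:
`m = 17` → m = 17
`num = m + 42` → num = 59
`m = m * 2` → m = 34
So m = 34

Answer: 34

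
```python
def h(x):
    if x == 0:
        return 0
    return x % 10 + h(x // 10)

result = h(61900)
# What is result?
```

Sum of digits of 61900: 0 + 0 + 9 + 1 + 6 = 16

Answer: 16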